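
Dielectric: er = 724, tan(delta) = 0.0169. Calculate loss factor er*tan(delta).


Loss = 724 * 0.0169 = 12.236

12.236


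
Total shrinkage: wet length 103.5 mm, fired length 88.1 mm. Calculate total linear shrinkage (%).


TS = (103.5 - 88.1) / 103.5 * 100 = 14.88%

14.88


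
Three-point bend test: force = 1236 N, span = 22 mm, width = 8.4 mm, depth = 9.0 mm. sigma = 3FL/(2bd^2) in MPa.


sigma = 3*1236*22/(2*8.4*9.0^2) = 59.9 MPa

59.9


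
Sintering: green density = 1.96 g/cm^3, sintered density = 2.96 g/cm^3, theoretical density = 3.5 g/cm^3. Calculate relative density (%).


Relative = 2.96 / 3.5 * 100 = 84.6%

84.6


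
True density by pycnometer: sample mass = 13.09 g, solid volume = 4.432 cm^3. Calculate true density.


TD = 13.09 / 4.432 = 2.954 g/cm^3

2.954


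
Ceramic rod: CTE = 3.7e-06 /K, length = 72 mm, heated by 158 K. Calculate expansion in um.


dL = 3.7e-06 * 72 * 158 * 1000 = 42.091 um

42.091


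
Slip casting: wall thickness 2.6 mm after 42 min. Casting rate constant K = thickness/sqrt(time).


K = 2.6 / sqrt(42) = 2.6 / 6.4807 = 0.401 mm/min^0.5

0.401


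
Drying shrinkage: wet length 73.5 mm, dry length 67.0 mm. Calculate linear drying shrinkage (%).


DS = (73.5 - 67.0) / 73.5 * 100 = 8.84%

8.84


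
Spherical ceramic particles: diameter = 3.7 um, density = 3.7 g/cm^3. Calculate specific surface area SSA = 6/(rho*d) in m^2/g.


SSA = 6 / (3.7 * 3.7) = 0.438 m^2/g

0.438


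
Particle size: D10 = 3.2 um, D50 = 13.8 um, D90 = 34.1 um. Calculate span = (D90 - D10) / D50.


Span = (34.1 - 3.2) / 13.8 = 30.9 / 13.8 = 2.239

2.239


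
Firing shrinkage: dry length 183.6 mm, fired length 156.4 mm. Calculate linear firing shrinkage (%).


FS = (183.6 - 156.4) / 183.6 * 100 = 14.81%

14.81


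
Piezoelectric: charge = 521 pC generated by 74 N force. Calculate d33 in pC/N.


d33 = 521 / 74 = 7.0 pC/N

7.0


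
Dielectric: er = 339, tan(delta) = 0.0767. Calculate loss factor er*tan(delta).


Loss = 339 * 0.0767 = 26.001

26.001


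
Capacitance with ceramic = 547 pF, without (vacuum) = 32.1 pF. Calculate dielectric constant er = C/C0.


er = 547 / 32.1 = 17.04

17.04


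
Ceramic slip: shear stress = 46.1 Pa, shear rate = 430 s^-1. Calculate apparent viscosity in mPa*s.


eta = tau/gamma * 1000 = 46.1/430 * 1000 = 107.2 mPa*s

107.2


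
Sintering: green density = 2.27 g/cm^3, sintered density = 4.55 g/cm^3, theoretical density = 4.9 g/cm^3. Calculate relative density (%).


Relative = 4.55 / 4.9 * 100 = 92.9%

92.9


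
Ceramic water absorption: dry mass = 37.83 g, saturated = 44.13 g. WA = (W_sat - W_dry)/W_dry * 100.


WA = (44.13 - 37.83) / 37.83 * 100 = 16.65%

16.65


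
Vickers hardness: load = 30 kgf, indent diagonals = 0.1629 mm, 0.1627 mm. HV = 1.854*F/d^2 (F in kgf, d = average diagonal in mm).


d_avg = (0.1629+0.1627)/2 = 0.1628 mm
HV = 1.854*30/0.1628^2 = 2099

2099


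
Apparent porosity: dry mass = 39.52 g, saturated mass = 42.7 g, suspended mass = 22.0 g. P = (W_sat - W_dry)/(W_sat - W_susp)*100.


P = (42.7 - 39.52) / (42.7 - 22.0) * 100 = 3.18 / 20.7 * 100 = 15.4%

15.4


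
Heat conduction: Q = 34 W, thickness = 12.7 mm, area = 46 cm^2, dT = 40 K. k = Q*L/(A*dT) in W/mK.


k = 34*12.7/1000/(46/10000*40) = 2.35 W/mK

2.35


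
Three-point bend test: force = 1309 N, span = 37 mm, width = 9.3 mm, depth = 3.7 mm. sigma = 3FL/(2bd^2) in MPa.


sigma = 3*1309*37/(2*9.3*3.7^2) = 570.6 MPa

570.6


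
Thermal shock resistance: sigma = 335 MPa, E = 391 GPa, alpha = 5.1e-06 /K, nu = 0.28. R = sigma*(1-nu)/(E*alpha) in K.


R = 335*(1-0.28)/(391*1000*5.1e-06) = 121 K

121


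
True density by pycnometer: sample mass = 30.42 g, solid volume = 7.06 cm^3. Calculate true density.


TD = 30.42 / 7.06 = 4.309 g/cm^3

4.309


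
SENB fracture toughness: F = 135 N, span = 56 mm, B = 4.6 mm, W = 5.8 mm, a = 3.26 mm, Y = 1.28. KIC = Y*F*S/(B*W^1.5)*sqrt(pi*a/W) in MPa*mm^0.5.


KIC = 1.28*135*56/(4.6*5.8^1.5)*sqrt(pi*3.26/5.8) = 200.13

200.13


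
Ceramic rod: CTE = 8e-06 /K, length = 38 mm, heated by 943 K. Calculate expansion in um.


dL = 8e-06 * 38 * 943 * 1000 = 286.672 um

286.672


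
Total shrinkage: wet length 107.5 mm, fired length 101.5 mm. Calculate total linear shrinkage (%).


TS = (107.5 - 101.5) / 107.5 * 100 = 5.58%

5.58


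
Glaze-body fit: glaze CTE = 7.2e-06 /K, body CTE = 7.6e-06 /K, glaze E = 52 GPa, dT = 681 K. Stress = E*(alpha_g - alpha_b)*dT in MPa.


Stress = 52*1000*(7.2e-06 - 7.6e-06)*681 = -14.2 MPa

-14.2


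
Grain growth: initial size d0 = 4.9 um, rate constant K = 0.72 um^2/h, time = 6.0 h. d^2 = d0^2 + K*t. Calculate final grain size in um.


d^2 = 4.9^2 + 0.72*6.0 = 28.33
d = sqrt(28.33) = 5.32 um

5.32


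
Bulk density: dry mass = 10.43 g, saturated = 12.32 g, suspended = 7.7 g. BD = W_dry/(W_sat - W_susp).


BD = 10.43 / (12.32 - 7.7) = 10.43 / 4.62 = 2.258 g/cm^3

2.258


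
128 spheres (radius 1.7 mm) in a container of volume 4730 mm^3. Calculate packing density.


V_sphere = 4/3*pi*1.7^3 = 20.5795 mm^3
Total V = 128*20.5795 = 2634.176 mm^3
PD = 2634.176 / 4730 = 0.557

0.557


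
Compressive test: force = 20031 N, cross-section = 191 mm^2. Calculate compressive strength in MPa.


CS = 20031 / 191 = 104.9 MPa

104.9


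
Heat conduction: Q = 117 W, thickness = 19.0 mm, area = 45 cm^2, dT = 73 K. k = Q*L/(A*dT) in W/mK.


k = 117*19.0/1000/(45/10000*73) = 6.77 W/mK

6.77


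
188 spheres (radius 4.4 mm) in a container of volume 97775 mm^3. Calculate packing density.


V_sphere = 4/3*pi*4.4^3 = 356.8179 mm^3
Total V = 188*356.8179 = 67081.7652 mm^3
PD = 67081.7652 / 97775 = 0.686

0.686


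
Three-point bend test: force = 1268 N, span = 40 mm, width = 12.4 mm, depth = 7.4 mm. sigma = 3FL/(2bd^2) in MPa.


sigma = 3*1268*40/(2*12.4*7.4^2) = 112.0 MPa

112.0


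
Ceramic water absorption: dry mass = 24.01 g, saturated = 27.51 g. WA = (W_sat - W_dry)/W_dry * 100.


WA = (27.51 - 24.01) / 24.01 * 100 = 14.58%

14.58


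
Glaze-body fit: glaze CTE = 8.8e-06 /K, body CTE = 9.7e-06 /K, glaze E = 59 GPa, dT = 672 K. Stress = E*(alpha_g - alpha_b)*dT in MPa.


Stress = 59*1000*(8.8e-06 - 9.7e-06)*672 = -35.7 MPa

-35.7


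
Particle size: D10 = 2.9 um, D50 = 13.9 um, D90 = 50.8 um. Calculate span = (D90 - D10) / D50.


Span = (50.8 - 2.9) / 13.9 = 47.9 / 13.9 = 3.446

3.446


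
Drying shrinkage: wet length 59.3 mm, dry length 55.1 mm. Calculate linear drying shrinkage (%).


DS = (59.3 - 55.1) / 59.3 * 100 = 7.08%

7.08


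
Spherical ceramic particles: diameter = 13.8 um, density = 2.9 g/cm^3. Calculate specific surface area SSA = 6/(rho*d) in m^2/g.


SSA = 6 / (2.9 * 13.8) = 0.15 m^2/g

0.15


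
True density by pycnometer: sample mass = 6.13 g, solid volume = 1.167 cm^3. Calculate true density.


TD = 6.13 / 1.167 = 5.253 g/cm^3

5.253


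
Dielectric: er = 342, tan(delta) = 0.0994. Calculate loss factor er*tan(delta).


Loss = 342 * 0.0994 = 33.995

33.995


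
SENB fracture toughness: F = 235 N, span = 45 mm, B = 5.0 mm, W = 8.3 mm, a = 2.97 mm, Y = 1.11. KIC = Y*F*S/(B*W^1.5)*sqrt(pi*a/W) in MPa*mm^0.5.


KIC = 1.11*235*45/(5.0*8.3^1.5)*sqrt(pi*2.97/8.3) = 104.1

104.1


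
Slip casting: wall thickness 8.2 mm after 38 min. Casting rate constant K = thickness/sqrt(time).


K = 8.2 / sqrt(38) = 8.2 / 6.1644 = 1.33 mm/min^0.5

1.33


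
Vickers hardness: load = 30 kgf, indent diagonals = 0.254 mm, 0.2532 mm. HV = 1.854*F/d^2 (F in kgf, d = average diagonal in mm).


d_avg = (0.254+0.2532)/2 = 0.2536 mm
HV = 1.854*30/0.2536^2 = 865

865


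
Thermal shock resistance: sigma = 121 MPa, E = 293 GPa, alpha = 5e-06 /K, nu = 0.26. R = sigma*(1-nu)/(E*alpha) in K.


R = 121*(1-0.26)/(293*1000*5e-06) = 61 K

61


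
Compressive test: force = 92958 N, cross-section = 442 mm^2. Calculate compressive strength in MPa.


CS = 92958 / 442 = 210.3 MPa

210.3


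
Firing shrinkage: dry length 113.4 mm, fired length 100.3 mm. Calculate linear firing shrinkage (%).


FS = (113.4 - 100.3) / 113.4 * 100 = 11.55%

11.55


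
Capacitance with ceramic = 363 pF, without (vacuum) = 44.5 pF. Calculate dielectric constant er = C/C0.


er = 363 / 44.5 = 8.16

8.16


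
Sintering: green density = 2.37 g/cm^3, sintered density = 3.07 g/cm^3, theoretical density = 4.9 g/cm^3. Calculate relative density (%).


Relative = 3.07 / 4.9 * 100 = 62.7%

62.7


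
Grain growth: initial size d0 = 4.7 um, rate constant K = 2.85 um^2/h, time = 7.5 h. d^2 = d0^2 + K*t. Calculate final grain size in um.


d^2 = 4.7^2 + 2.85*7.5 = 43.465
d = sqrt(43.465) = 6.59 um

6.59


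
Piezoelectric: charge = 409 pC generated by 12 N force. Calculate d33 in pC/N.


d33 = 409 / 12 = 34.1 pC/N

34.1


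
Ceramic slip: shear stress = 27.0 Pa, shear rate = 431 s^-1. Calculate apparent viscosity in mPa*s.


eta = tau/gamma * 1000 = 27.0/431 * 1000 = 62.6 mPa*s

62.6


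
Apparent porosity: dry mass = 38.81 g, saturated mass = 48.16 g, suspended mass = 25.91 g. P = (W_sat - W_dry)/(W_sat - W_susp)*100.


P = (48.16 - 38.81) / (48.16 - 25.91) * 100 = 9.35 / 22.25 * 100 = 42.0%

42.0


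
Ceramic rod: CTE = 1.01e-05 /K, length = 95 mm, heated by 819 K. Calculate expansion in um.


dL = 1.01e-05 * 95 * 819 * 1000 = 785.831 um

785.831


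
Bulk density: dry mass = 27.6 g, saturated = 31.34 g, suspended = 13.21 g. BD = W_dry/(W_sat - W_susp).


BD = 27.6 / (31.34 - 13.21) = 27.6 / 18.13 = 1.522 g/cm^3

1.522


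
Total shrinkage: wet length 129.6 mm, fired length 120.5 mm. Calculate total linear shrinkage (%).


TS = (129.6 - 120.5) / 129.6 * 100 = 7.02%

7.02


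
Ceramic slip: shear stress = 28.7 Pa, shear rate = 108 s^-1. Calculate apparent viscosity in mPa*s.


eta = tau/gamma * 1000 = 28.7/108 * 1000 = 265.7 mPa*s

265.7


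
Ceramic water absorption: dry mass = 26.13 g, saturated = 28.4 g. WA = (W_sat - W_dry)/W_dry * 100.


WA = (28.4 - 26.13) / 26.13 * 100 = 8.69%

8.69


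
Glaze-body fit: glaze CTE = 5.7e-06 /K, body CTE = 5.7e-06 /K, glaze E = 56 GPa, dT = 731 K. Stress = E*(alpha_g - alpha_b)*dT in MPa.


Stress = 56*1000*(5.7e-06 - 5.7e-06)*731 = 0.0 MPa

0.0


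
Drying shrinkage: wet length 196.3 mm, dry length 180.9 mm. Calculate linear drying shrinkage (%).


DS = (196.3 - 180.9) / 196.3 * 100 = 7.85%

7.85


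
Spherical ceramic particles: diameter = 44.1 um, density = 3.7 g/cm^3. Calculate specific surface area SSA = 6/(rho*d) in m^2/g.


SSA = 6 / (3.7 * 44.1) = 0.037 m^2/g

0.037


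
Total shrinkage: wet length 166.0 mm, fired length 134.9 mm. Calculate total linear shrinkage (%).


TS = (166.0 - 134.9) / 166.0 * 100 = 18.73%

18.73


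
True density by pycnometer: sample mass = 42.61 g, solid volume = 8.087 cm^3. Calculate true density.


TD = 42.61 / 8.087 = 5.269 g/cm^3

5.269


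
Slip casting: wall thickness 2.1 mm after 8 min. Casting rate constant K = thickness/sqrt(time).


K = 2.1 / sqrt(8) = 2.1 / 2.8284 = 0.742 mm/min^0.5

0.742


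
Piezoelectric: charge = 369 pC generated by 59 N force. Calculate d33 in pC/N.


d33 = 369 / 59 = 6.3 pC/N

6.3


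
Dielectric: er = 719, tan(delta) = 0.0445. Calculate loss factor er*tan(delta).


Loss = 719 * 0.0445 = 31.996

31.996


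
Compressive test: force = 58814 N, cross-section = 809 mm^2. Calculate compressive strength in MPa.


CS = 58814 / 809 = 72.7 MPa

72.7


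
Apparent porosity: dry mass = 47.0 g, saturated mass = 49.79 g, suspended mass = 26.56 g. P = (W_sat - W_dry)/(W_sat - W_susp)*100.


P = (49.79 - 47.0) / (49.79 - 26.56) * 100 = 2.79 / 23.23 * 100 = 12.0%

12.0


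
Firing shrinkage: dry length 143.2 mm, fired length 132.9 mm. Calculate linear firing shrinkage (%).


FS = (143.2 - 132.9) / 143.2 * 100 = 7.19%

7.19


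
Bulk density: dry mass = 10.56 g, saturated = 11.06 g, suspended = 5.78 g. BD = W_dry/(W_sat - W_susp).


BD = 10.56 / (11.06 - 5.78) = 10.56 / 5.28 = 2.0 g/cm^3

2.0


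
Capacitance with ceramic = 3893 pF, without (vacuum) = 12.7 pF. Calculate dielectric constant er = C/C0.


er = 3893 / 12.7 = 306.54

306.54


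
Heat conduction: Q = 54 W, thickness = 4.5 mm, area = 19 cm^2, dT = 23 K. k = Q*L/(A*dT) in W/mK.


k = 54*4.5/1000/(19/10000*23) = 5.56 W/mK

5.56


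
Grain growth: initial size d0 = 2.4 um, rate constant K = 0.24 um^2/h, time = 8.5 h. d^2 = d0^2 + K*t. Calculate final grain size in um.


d^2 = 2.4^2 + 0.24*8.5 = 7.8
d = sqrt(7.8) = 2.79 um

2.79


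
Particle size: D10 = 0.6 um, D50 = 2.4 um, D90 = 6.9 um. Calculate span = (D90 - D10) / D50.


Span = (6.9 - 0.6) / 2.4 = 6.3 / 2.4 = 2.625

2.625


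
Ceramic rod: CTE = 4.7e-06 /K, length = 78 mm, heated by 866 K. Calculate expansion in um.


dL = 4.7e-06 * 78 * 866 * 1000 = 317.476 um

317.476


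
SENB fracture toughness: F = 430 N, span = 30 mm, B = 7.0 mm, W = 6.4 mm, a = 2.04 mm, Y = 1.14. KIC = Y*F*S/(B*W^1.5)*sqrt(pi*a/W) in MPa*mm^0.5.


KIC = 1.14*430*30/(7.0*6.4^1.5)*sqrt(pi*2.04/6.4) = 129.85

129.85


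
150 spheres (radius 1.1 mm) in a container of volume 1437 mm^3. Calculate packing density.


V_sphere = 4/3*pi*1.1^3 = 5.5753 mm^3
Total V = 150*5.5753 = 836.295 mm^3
PD = 836.295 / 1437 = 0.582

0.582


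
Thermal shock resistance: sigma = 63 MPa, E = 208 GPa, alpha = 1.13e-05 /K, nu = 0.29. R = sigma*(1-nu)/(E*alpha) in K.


R = 63*(1-0.29)/(208*1000*1.13e-05) = 19 K

19


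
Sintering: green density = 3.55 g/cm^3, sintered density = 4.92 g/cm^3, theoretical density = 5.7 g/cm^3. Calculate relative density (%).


Relative = 4.92 / 5.7 * 100 = 86.3%

86.3


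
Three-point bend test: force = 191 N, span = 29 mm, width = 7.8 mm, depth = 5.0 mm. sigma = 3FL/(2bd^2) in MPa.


sigma = 3*191*29/(2*7.8*5.0^2) = 42.6 MPa

42.6


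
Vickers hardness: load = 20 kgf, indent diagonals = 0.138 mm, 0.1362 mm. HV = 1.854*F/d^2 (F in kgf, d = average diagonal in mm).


d_avg = (0.138+0.1362)/2 = 0.1371 mm
HV = 1.854*20/0.1371^2 = 1973

1973


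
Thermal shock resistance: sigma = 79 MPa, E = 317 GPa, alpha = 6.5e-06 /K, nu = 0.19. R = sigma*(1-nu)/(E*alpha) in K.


R = 79*(1-0.19)/(317*1000*6.5e-06) = 31 K

31


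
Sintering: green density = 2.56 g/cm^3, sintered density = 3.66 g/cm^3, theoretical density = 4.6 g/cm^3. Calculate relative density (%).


Relative = 3.66 / 4.6 * 100 = 79.6%

79.6


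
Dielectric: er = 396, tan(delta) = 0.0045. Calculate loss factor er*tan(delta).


Loss = 396 * 0.0045 = 1.782

1.782


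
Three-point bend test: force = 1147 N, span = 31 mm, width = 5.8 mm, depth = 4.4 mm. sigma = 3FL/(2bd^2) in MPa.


sigma = 3*1147*31/(2*5.8*4.4^2) = 475.0 MPa

475.0


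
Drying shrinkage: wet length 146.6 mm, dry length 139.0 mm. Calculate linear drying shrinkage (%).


DS = (146.6 - 139.0) / 146.6 * 100 = 5.18%

5.18


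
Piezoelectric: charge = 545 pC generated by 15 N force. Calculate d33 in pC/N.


d33 = 545 / 15 = 36.3 pC/N

36.3


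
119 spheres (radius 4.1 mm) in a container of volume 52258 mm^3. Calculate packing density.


V_sphere = 4/3*pi*4.1^3 = 288.6956 mm^3
Total V = 119*288.6956 = 34354.7764 mm^3
PD = 34354.7764 / 52258 = 0.657

0.657


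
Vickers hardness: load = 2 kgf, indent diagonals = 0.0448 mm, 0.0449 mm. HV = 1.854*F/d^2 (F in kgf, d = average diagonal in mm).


d_avg = (0.0448+0.0449)/2 = 0.04485 mm
HV = 1.854*2/0.04485^2 = 1843

1843


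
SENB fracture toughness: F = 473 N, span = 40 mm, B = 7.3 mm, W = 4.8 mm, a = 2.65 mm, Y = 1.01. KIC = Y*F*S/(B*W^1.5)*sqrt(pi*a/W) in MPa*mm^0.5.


KIC = 1.01*473*40/(7.3*4.8^1.5)*sqrt(pi*2.65/4.8) = 327.82

327.82


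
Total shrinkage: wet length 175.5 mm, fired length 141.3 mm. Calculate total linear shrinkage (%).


TS = (175.5 - 141.3) / 175.5 * 100 = 19.49%

19.49


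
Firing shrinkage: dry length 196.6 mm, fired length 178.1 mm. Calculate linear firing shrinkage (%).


FS = (196.6 - 178.1) / 196.6 * 100 = 9.41%

9.41


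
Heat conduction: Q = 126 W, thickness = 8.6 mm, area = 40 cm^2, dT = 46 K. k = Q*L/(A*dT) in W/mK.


k = 126*8.6/1000/(40/10000*46) = 5.89 W/mK

5.89


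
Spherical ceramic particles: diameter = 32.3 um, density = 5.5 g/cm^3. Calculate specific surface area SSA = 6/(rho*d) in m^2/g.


SSA = 6 / (5.5 * 32.3) = 0.034 m^2/g

0.034


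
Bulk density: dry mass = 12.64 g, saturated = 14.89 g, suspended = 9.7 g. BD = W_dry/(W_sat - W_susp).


BD = 12.64 / (14.89 - 9.7) = 12.64 / 5.19 = 2.435 g/cm^3

2.435


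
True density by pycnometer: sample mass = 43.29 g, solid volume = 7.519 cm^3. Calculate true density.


TD = 43.29 / 7.519 = 5.757 g/cm^3

5.757


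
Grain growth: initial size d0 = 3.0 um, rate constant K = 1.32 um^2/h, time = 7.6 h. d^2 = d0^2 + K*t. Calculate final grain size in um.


d^2 = 3.0^2 + 1.32*7.6 = 19.032
d = sqrt(19.032) = 4.36 um

4.36


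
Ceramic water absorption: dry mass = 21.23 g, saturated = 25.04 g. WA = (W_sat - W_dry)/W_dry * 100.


WA = (25.04 - 21.23) / 21.23 * 100 = 17.95%

17.95


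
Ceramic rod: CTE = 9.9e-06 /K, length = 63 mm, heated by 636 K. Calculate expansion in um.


dL = 9.9e-06 * 63 * 636 * 1000 = 396.673 um

396.673


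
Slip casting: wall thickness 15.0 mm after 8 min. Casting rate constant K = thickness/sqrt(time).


K = 15.0 / sqrt(8) = 15.0 / 2.8284 = 5.303 mm/min^0.5

5.303


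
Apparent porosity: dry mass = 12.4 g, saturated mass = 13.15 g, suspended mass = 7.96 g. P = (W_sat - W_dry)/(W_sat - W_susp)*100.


P = (13.15 - 12.4) / (13.15 - 7.96) * 100 = 0.75 / 5.19 * 100 = 14.5%

14.5


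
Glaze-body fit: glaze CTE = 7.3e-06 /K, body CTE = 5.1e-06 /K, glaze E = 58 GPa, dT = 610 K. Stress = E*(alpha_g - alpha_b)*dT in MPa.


Stress = 58*1000*(7.3e-06 - 5.1e-06)*610 = 77.8 MPa

77.8


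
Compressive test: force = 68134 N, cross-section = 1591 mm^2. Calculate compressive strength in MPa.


CS = 68134 / 1591 = 42.8 MPa

42.8


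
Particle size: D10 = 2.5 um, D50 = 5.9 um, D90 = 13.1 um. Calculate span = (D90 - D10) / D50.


Span = (13.1 - 2.5) / 5.9 = 10.6 / 5.9 = 1.797

1.797


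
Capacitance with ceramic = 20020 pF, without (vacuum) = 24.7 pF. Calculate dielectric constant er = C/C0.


er = 20020 / 24.7 = 810.53

810.53


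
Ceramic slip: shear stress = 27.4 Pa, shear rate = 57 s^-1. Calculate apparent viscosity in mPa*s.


eta = tau/gamma * 1000 = 27.4/57 * 1000 = 480.7 mPa*s

480.7


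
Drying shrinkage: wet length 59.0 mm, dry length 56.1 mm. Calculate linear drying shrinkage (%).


DS = (59.0 - 56.1) / 59.0 * 100 = 4.92%

4.92


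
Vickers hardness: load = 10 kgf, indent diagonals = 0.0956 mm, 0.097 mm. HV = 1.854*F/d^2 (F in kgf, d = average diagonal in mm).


d_avg = (0.0956+0.097)/2 = 0.0963 mm
HV = 1.854*10/0.0963^2 = 1999

1999


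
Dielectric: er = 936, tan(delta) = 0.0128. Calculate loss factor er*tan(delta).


Loss = 936 * 0.0128 = 11.981

11.981


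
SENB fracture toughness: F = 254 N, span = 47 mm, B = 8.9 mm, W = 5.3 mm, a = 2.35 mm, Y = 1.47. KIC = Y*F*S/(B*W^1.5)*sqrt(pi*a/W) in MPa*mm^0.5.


KIC = 1.47*254*47/(8.9*5.3^1.5)*sqrt(pi*2.35/5.3) = 190.73

190.73


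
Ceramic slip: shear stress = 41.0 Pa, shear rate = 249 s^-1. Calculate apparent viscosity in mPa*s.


eta = tau/gamma * 1000 = 41.0/249 * 1000 = 164.7 mPa*s

164.7


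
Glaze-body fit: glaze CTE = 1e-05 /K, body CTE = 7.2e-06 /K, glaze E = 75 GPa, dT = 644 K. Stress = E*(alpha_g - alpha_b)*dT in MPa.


Stress = 75*1000*(1e-05 - 7.2e-06)*644 = 135.2 MPa

135.2


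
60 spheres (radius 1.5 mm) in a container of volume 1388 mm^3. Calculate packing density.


V_sphere = 4/3*pi*1.5^3 = 14.1372 mm^3
Total V = 60*14.1372 = 848.232 mm^3
PD = 848.232 / 1388 = 0.611

0.611


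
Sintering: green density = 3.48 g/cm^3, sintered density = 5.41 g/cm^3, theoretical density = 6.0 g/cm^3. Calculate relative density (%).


Relative = 5.41 / 6.0 * 100 = 90.2%

90.2


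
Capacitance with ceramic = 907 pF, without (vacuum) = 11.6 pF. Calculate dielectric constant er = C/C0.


er = 907 / 11.6 = 78.19

78.19


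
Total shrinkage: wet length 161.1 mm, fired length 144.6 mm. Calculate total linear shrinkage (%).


TS = (161.1 - 144.6) / 161.1 * 100 = 10.24%

10.24


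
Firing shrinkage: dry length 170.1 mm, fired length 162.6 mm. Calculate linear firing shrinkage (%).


FS = (170.1 - 162.6) / 170.1 * 100 = 4.41%

4.41


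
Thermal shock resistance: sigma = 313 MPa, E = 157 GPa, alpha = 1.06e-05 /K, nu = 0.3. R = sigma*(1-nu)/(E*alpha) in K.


R = 313*(1-0.3)/(157*1000*1.06e-05) = 132 K

132


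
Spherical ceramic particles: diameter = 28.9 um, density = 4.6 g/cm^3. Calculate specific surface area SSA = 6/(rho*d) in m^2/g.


SSA = 6 / (4.6 * 28.9) = 0.045 m^2/g

0.045


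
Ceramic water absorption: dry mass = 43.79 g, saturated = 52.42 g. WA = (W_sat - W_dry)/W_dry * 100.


WA = (52.42 - 43.79) / 43.79 * 100 = 19.71%

19.71


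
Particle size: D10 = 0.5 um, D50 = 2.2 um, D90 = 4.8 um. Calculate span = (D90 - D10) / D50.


Span = (4.8 - 0.5) / 2.2 = 4.3 / 2.2 = 1.955

1.955


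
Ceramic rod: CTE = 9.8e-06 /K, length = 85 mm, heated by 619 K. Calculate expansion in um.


dL = 9.8e-06 * 85 * 619 * 1000 = 515.627 um

515.627


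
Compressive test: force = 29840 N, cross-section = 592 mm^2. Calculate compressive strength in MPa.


CS = 29840 / 592 = 50.4 MPa

50.4


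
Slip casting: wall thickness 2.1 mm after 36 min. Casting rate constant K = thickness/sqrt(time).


K = 2.1 / sqrt(36) = 2.1 / 6.0 = 0.35 mm/min^0.5

0.35


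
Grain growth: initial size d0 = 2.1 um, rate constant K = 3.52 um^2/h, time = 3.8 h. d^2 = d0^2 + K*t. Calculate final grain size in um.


d^2 = 2.1^2 + 3.52*3.8 = 17.786
d = sqrt(17.786) = 4.22 um

4.22


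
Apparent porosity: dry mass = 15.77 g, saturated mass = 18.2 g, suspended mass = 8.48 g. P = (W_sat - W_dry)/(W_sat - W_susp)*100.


P = (18.2 - 15.77) / (18.2 - 8.48) * 100 = 2.43 / 9.72 * 100 = 25.0%

25.0


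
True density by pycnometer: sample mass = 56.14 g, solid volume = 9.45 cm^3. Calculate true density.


TD = 56.14 / 9.45 = 5.941 g/cm^3

5.941


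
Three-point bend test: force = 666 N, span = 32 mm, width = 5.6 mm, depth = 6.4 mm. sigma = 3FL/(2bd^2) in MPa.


sigma = 3*666*32/(2*5.6*6.4^2) = 139.4 MPa

139.4


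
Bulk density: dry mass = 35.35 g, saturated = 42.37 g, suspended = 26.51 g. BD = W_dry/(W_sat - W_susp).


BD = 35.35 / (42.37 - 26.51) = 35.35 / 15.86 = 2.229 g/cm^3

2.229


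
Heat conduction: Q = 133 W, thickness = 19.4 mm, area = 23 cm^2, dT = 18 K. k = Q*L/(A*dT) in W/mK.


k = 133*19.4/1000/(23/10000*18) = 62.32 W/mK

62.32


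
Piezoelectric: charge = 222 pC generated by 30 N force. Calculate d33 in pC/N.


d33 = 222 / 30 = 7.4 pC/N

7.4


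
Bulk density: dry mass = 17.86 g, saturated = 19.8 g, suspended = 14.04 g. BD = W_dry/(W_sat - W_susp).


BD = 17.86 / (19.8 - 14.04) = 17.86 / 5.76 = 3.101 g/cm^3

3.101


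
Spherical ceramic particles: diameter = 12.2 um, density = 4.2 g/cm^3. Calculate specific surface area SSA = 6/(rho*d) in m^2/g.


SSA = 6 / (4.2 * 12.2) = 0.117 m^2/g

0.117


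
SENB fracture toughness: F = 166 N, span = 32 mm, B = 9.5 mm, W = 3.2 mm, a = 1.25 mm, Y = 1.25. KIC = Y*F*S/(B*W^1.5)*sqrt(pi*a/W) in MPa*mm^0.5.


KIC = 1.25*166*32/(9.5*3.2^1.5)*sqrt(pi*1.25/3.2) = 135.26

135.26


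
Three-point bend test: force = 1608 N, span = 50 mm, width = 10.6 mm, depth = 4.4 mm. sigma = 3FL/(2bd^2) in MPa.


sigma = 3*1608*50/(2*10.6*4.4^2) = 587.7 MPa

587.7


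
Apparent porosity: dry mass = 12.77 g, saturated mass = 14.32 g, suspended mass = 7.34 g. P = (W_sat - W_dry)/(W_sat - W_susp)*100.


P = (14.32 - 12.77) / (14.32 - 7.34) * 100 = 1.55 / 6.98 * 100 = 22.2%

22.2


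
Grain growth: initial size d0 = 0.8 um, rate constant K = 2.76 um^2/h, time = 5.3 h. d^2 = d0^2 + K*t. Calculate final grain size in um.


d^2 = 0.8^2 + 2.76*5.3 = 15.268
d = sqrt(15.268) = 3.91 um

3.91


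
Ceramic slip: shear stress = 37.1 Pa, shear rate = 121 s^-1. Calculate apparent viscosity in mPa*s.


eta = tau/gamma * 1000 = 37.1/121 * 1000 = 306.6 mPa*s

306.6


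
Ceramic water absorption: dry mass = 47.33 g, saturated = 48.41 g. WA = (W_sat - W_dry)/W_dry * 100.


WA = (48.41 - 47.33) / 47.33 * 100 = 2.28%

2.28


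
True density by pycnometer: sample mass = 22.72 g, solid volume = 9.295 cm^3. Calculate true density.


TD = 22.72 / 9.295 = 2.444 g/cm^3

2.444


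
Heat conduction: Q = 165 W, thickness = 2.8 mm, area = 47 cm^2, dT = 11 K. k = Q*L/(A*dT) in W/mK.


k = 165*2.8/1000/(47/10000*11) = 8.94 W/mK

8.94


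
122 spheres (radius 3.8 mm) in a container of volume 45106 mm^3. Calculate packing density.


V_sphere = 4/3*pi*3.8^3 = 229.8473 mm^3
Total V = 122*229.8473 = 28041.3706 mm^3
PD = 28041.3706 / 45106 = 0.622

0.622


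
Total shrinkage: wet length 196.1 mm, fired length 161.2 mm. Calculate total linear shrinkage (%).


TS = (196.1 - 161.2) / 196.1 * 100 = 17.8%

17.8


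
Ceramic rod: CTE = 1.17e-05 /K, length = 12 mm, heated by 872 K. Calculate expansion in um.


dL = 1.17e-05 * 12 * 872 * 1000 = 122.429 um

122.429


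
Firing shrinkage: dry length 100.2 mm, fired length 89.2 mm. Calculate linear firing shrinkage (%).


FS = (100.2 - 89.2) / 100.2 * 100 = 10.98%

10.98


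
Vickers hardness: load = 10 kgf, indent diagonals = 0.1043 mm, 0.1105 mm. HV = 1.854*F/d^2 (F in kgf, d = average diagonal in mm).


d_avg = (0.1043+0.1105)/2 = 0.1074 mm
HV = 1.854*10/0.1074^2 = 1607

1607


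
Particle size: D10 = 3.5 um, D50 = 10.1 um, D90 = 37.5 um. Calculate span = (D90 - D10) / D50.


Span = (37.5 - 3.5) / 10.1 = 34.0 / 10.1 = 3.366

3.366


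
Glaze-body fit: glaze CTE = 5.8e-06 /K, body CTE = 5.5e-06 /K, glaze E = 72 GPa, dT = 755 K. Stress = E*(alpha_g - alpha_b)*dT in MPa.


Stress = 72*1000*(5.8e-06 - 5.5e-06)*755 = 16.3 MPa

16.3


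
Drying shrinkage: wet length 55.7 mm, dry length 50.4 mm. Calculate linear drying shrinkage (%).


DS = (55.7 - 50.4) / 55.7 * 100 = 9.52%

9.52


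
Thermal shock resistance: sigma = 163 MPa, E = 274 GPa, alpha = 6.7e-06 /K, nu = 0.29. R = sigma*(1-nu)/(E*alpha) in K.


R = 163*(1-0.29)/(274*1000*6.7e-06) = 63 K

63


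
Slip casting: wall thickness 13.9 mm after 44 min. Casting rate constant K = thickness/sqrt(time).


K = 13.9 / sqrt(44) = 13.9 / 6.6332 = 2.096 mm/min^0.5

2.096


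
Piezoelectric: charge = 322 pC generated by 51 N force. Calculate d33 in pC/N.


d33 = 322 / 51 = 6.3 pC/N

6.3


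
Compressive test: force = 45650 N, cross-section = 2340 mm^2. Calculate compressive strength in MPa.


CS = 45650 / 2340 = 19.5 MPa

19.5


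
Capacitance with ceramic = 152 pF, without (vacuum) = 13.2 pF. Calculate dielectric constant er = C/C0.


er = 152 / 13.2 = 11.52

11.52


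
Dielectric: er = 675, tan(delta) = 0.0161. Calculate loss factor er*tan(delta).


Loss = 675 * 0.0161 = 10.868

10.868


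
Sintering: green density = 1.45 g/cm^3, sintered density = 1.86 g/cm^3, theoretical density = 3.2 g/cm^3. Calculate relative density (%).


Relative = 1.86 / 3.2 * 100 = 58.1%

58.1


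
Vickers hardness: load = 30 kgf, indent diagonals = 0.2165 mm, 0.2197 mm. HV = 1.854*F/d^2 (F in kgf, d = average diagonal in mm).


d_avg = (0.2165+0.2197)/2 = 0.2181 mm
HV = 1.854*30/0.2181^2 = 1169

1169


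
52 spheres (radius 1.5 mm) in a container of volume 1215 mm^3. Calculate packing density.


V_sphere = 4/3*pi*1.5^3 = 14.1372 mm^3
Total V = 52*14.1372 = 735.1344 mm^3
PD = 735.1344 / 1215 = 0.605

0.605


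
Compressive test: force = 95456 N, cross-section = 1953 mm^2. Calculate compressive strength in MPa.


CS = 95456 / 1953 = 48.9 MPa

48.9


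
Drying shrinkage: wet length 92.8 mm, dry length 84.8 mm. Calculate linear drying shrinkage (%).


DS = (92.8 - 84.8) / 92.8 * 100 = 8.62%

8.62


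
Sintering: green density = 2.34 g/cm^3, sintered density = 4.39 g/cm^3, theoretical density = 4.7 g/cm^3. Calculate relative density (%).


Relative = 4.39 / 4.7 * 100 = 93.4%

93.4


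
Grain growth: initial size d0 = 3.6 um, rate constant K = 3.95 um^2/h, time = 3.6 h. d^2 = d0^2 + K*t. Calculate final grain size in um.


d^2 = 3.6^2 + 3.95*3.6 = 27.18
d = sqrt(27.18) = 5.21 um

5.21


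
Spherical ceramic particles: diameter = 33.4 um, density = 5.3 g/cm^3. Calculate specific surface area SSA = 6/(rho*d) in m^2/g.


SSA = 6 / (5.3 * 33.4) = 0.034 m^2/g

0.034


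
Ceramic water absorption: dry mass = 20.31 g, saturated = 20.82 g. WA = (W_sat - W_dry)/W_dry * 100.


WA = (20.82 - 20.31) / 20.31 * 100 = 2.51%

2.51


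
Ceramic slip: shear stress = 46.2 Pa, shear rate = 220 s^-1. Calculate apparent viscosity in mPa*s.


eta = tau/gamma * 1000 = 46.2/220 * 1000 = 210.0 mPa*s

210.0


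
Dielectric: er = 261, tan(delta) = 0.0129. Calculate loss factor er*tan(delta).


Loss = 261 * 0.0129 = 3.367

3.367


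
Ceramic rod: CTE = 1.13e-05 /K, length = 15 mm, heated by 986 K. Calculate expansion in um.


dL = 1.13e-05 * 15 * 986 * 1000 = 167.127 um

167.127


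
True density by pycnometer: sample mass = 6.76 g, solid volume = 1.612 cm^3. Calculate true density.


TD = 6.76 / 1.612 = 4.194 g/cm^3

4.194


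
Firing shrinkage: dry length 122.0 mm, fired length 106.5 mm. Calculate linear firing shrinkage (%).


FS = (122.0 - 106.5) / 122.0 * 100 = 12.7%

12.7


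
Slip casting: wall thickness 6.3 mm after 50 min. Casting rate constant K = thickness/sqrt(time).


K = 6.3 / sqrt(50) = 6.3 / 7.0711 = 0.891 mm/min^0.5

0.891


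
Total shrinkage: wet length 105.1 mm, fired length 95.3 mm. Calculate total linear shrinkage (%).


TS = (105.1 - 95.3) / 105.1 * 100 = 9.32%

9.32


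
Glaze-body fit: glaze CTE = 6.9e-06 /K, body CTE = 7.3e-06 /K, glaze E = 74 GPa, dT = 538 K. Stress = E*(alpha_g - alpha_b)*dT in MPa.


Stress = 74*1000*(6.9e-06 - 7.3e-06)*538 = -15.9 MPa

-15.9


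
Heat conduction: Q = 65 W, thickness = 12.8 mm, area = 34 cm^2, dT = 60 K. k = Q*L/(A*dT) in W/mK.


k = 65*12.8/1000/(34/10000*60) = 4.08 W/mK

4.08


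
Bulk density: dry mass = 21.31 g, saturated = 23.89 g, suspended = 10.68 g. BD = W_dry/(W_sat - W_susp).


BD = 21.31 / (23.89 - 10.68) = 21.31 / 13.21 = 1.613 g/cm^3

1.613


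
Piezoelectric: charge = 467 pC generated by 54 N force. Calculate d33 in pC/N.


d33 = 467 / 54 = 8.6 pC/N

8.6


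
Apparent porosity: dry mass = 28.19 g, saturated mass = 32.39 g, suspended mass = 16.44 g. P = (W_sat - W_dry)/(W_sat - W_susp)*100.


P = (32.39 - 28.19) / (32.39 - 16.44) * 100 = 4.2 / 15.95 * 100 = 26.3%

26.3


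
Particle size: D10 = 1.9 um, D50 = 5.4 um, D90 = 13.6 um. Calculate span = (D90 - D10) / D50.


Span = (13.6 - 1.9) / 5.4 = 11.7 / 5.4 = 2.167

2.167


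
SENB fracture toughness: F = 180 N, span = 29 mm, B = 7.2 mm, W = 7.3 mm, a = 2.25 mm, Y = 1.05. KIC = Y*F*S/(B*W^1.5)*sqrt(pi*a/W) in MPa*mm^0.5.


KIC = 1.05*180*29/(7.2*7.3^1.5)*sqrt(pi*2.25/7.3) = 37.98

37.98


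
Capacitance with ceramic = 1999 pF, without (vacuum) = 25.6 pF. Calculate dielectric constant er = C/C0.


er = 1999 / 25.6 = 78.09

78.09


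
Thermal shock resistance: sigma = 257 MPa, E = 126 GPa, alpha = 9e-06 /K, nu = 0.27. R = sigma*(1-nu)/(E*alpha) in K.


R = 257*(1-0.27)/(126*1000*9e-06) = 165 K

165


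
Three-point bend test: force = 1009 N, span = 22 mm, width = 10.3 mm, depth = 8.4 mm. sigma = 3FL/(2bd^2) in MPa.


sigma = 3*1009*22/(2*10.3*8.4^2) = 45.8 MPa

45.8


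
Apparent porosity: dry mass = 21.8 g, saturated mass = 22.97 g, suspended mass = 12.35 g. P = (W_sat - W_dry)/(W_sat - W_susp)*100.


P = (22.97 - 21.8) / (22.97 - 12.35) * 100 = 1.17 / 10.62 * 100 = 11.0%

11.0


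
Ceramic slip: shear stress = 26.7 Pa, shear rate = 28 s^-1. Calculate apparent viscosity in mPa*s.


eta = tau/gamma * 1000 = 26.7/28 * 1000 = 953.6 mPa*s

953.6


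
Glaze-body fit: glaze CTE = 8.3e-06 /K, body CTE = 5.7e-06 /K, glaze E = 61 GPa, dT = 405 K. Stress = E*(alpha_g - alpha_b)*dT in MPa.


Stress = 61*1000*(8.3e-06 - 5.7e-06)*405 = 64.2 MPa

64.2


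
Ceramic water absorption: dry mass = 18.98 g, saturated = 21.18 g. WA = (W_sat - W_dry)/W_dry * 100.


WA = (21.18 - 18.98) / 18.98 * 100 = 11.59%

11.59


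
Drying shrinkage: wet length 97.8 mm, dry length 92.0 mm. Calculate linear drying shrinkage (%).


DS = (97.8 - 92.0) / 97.8 * 100 = 5.93%

5.93


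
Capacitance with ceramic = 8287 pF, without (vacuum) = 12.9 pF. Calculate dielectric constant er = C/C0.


er = 8287 / 12.9 = 642.4

642.4


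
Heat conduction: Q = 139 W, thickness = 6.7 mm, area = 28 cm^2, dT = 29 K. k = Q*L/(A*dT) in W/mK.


k = 139*6.7/1000/(28/10000*29) = 11.47 W/mK

11.47


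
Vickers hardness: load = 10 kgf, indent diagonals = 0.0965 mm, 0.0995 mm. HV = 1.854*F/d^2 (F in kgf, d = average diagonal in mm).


d_avg = (0.0965+0.0995)/2 = 0.098 mm
HV = 1.854*10/0.098^2 = 1930

1930


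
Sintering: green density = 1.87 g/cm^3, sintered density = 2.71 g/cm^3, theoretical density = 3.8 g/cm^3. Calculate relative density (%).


Relative = 2.71 / 3.8 * 100 = 71.3%

71.3


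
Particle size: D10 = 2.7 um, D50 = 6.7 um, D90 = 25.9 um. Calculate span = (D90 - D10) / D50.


Span = (25.9 - 2.7) / 6.7 = 23.2 / 6.7 = 3.463

3.463


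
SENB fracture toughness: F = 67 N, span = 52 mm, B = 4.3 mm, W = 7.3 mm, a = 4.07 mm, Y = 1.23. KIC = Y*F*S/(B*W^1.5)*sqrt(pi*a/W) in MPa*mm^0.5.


KIC = 1.23*67*52/(4.3*7.3^1.5)*sqrt(pi*4.07/7.3) = 66.87

66.87


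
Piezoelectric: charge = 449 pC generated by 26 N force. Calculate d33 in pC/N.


d33 = 449 / 26 = 17.3 pC/N

17.3


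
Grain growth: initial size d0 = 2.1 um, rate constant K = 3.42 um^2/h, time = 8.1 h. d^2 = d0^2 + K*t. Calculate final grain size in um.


d^2 = 2.1^2 + 3.42*8.1 = 32.112
d = sqrt(32.112) = 5.67 um

5.67


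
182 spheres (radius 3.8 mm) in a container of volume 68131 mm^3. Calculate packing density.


V_sphere = 4/3*pi*3.8^3 = 229.8473 mm^3
Total V = 182*229.8473 = 41832.2086 mm^3
PD = 41832.2086 / 68131 = 0.614

0.614


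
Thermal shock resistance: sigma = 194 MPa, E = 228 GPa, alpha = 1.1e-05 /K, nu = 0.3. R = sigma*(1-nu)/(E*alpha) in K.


R = 194*(1-0.3)/(228*1000*1.1e-05) = 54 K

54


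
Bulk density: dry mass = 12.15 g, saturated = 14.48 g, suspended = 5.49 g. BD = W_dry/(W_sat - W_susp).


BD = 12.15 / (14.48 - 5.49) = 12.15 / 8.99 = 1.352 g/cm^3

1.352


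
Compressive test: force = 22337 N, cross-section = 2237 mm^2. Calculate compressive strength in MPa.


CS = 22337 / 2237 = 10.0 MPa

10.0


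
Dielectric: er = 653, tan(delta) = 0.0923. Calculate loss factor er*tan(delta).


Loss = 653 * 0.0923 = 60.272

60.272


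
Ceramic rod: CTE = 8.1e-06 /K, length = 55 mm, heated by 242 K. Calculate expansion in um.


dL = 8.1e-06 * 55 * 242 * 1000 = 107.811 um

107.811


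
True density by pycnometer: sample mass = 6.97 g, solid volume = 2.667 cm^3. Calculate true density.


TD = 6.97 / 2.667 = 2.613 g/cm^3

2.613


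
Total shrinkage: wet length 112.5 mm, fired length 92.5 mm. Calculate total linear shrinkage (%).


TS = (112.5 - 92.5) / 112.5 * 100 = 17.78%

17.78


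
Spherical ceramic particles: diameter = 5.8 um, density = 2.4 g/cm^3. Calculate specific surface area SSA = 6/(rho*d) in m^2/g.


SSA = 6 / (2.4 * 5.8) = 0.431 m^2/g

0.431


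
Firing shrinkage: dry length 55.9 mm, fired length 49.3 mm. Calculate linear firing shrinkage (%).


FS = (55.9 - 49.3) / 55.9 * 100 = 11.81%

11.81


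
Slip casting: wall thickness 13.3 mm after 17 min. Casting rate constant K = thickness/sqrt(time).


K = 13.3 / sqrt(17) = 13.3 / 4.1231 = 3.226 mm/min^0.5

3.226


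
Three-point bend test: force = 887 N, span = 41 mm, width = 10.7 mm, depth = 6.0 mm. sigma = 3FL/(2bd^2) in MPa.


sigma = 3*887*41/(2*10.7*6.0^2) = 141.6 MPa

141.6


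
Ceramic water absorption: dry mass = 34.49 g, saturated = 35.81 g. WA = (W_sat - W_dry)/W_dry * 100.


WA = (35.81 - 34.49) / 34.49 * 100 = 3.83%

3.83


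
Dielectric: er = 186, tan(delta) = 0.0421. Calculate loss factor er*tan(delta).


Loss = 186 * 0.0421 = 7.831

7.831


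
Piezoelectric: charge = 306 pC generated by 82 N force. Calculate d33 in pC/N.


d33 = 306 / 82 = 3.7 pC/N

3.7


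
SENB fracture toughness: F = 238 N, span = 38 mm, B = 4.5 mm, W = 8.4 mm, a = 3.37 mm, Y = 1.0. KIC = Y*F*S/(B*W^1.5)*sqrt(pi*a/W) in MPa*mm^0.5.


KIC = 1.0*238*38/(4.5*8.4^1.5)*sqrt(pi*3.37/8.4) = 92.68

92.68


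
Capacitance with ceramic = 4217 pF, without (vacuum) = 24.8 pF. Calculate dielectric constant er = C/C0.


er = 4217 / 24.8 = 170.04

170.04


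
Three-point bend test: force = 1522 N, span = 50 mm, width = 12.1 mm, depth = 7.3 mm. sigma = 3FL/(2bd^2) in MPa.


sigma = 3*1522*50/(2*12.1*7.3^2) = 177.0 MPa

177.0


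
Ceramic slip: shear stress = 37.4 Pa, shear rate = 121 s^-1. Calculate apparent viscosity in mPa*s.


eta = tau/gamma * 1000 = 37.4/121 * 1000 = 309.1 mPa*s

309.1


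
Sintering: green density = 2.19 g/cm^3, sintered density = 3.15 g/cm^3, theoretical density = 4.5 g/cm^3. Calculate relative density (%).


Relative = 3.15 / 4.5 * 100 = 70.0%

70.0


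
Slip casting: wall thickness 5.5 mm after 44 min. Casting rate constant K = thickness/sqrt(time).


K = 5.5 / sqrt(44) = 5.5 / 6.6332 = 0.829 mm/min^0.5

0.829


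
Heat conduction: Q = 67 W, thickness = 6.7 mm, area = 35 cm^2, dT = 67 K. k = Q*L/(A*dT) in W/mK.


k = 67*6.7/1000/(35/10000*67) = 1.91 W/mK

1.91


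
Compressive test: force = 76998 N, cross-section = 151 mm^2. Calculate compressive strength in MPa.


CS = 76998 / 151 = 509.9 MPa

509.9


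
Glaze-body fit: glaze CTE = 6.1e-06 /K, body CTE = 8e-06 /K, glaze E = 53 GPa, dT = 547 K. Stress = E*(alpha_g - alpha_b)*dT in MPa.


Stress = 53*1000*(6.1e-06 - 8e-06)*547 = -55.1 MPa

-55.1


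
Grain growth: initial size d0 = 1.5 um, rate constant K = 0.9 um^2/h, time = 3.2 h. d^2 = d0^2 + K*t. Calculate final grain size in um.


d^2 = 1.5^2 + 0.9*3.2 = 5.13
d = sqrt(5.13) = 2.26 um

2.26


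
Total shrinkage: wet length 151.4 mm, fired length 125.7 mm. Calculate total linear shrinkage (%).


TS = (151.4 - 125.7) / 151.4 * 100 = 16.97%

16.97


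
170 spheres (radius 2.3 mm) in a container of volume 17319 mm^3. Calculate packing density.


V_sphere = 4/3*pi*2.3^3 = 50.965 mm^3
Total V = 170*50.965 = 8664.05 mm^3
PD = 8664.05 / 17319 = 0.5

0.5


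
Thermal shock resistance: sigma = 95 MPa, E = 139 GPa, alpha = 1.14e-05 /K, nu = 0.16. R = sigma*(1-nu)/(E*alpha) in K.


R = 95*(1-0.16)/(139*1000*1.14e-05) = 50 K

50


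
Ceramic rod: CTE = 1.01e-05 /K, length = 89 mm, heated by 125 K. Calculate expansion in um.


dL = 1.01e-05 * 89 * 125 * 1000 = 112.363 um

112.363


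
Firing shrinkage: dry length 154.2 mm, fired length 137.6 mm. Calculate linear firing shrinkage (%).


FS = (154.2 - 137.6) / 154.2 * 100 = 10.77%

10.77


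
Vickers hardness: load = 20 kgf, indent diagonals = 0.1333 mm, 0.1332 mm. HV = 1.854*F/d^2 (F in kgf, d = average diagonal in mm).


d_avg = (0.1333+0.1332)/2 = 0.13325 mm
HV = 1.854*20/0.13325^2 = 2088

2088
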